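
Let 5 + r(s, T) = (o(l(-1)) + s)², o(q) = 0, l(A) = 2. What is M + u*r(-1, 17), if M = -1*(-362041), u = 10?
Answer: 362001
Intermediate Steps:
r(s, T) = -5 + s² (r(s, T) = -5 + (0 + s)² = -5 + s²)
M = 362041
M + u*r(-1, 17) = 362041 + 10*(-5 + (-1)²) = 362041 + 10*(-5 + 1) = 362041 + 10*(-4) = 362041 - 40 = 362001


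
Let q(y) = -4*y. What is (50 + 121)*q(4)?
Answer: -2736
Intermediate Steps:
(50 + 121)*q(4) = (50 + 121)*(-4*4) = 171*(-16) = -2736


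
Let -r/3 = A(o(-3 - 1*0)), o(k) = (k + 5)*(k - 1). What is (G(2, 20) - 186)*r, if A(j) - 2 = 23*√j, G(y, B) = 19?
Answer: 1002 + 23046*I*√2 ≈ 1002.0 + 32592.0*I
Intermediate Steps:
o(k) = (-1 + k)*(5 + k) (o(k) = (5 + k)*(-1 + k) = (-1 + k)*(5 + k))
A(j) = 2 + 23*√j
r = -6 - 138*I*√2 (r = -3*(2 + 23*√(-5 + (-3 - 1*0)² + 4*(-3 - 1*0))) = -3*(2 + 23*√(-5 + (-3 + 0)² + 4*(-3 + 0))) = -3*(2 + 23*√(-5 + (-3)² + 4*(-3))) = -3*(2 + 23*√(-5 + 9 - 12)) = -3*(2 + 23*√(-8)) = -3*(2 + 23*(2*I*√2)) = -3*(2 + 46*I*√2) = -6 - 138*I*√2 ≈ -6.0 - 195.16*I)
(G(2, 20) - 186)*r = (19 - 186)*(-6 - 138*I*√2) = -167*(-6 - 138*I*√2) = 1002 + 23046*I*√2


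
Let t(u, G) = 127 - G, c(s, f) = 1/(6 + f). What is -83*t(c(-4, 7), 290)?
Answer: 13529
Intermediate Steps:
-83*t(c(-4, 7), 290) = -83*(127 - 1*290) = -83*(127 - 290) = -83*(-163) = 13529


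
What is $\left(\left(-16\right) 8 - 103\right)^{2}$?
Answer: $53361$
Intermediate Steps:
$\left(\left(-16\right) 8 - 103\right)^{2} = \left(-128 - 103\right)^{2} = \left(-231\right)^{2} = 53361$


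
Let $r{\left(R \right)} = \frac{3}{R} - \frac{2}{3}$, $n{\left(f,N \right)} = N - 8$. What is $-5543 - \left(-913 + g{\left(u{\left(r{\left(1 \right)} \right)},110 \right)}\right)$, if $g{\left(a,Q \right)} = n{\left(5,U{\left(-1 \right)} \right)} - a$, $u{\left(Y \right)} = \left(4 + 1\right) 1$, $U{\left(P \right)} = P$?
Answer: $-4616$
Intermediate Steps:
$n{\left(f,N \right)} = -8 + N$
$r{\left(R \right)} = - \frac{2}{3} + \frac{3}{R}$ ($r{\left(R \right)} = \frac{3}{R} - \frac{2}{3} = - \frac{2}{3} + \frac{3}{R}$)
$u{\left(Y \right)} = 5$ ($u{\left(Y \right)} = 5 \cdot 1 = 5$)
$g{\left(a,Q \right)} = -9 - a$ ($g{\left(a,Q \right)} = \left(-8 - 1\right) - a = -9 - a$)
$-5543 - \left(-913 + g{\left(u{\left(r{\left(1 \right)} \right)},110 \right)}\right) = -5543 + \left(913 - \left(-9 - 5\right)\right) = -5543 + \left(913 - -14\right) = -5543 + \left(913 + 14\right) = -5543 + 927 = -4616$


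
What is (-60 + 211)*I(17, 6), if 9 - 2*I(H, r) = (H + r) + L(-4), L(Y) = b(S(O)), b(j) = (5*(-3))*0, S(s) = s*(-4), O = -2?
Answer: -1057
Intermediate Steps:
S(s) = -4*s
b(j) = 0 (b(j) = -15*0 = 0)
L(Y) = 0
I(H, r) = 9/2 - H/2 - r/2 (I(H, r) = 9/2 - ((H + r) + 0)/2 = 9/2 - (H + r)/2 = 9/2 + (-H/2 - r/2) = 9/2 - H/2 - r/2)
(-60 + 211)*I(17, 6) = (-60 + 211)*(9/2 - ½*17 - ½*6) = 151*(9/2 - 17/2 - 3) = 151*(-7) = -1057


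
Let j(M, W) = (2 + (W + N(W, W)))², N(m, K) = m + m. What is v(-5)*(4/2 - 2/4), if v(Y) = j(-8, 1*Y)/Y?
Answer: -507/10 ≈ -50.700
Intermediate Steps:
N(m, K) = 2*m
j(M, W) = (2 + 3*W)² (j(M, W) = (2 + (W + 2*W))² = (2 + 3*W)²)
v(Y) = (2 + 3*Y)²/Y (v(Y) = (2 + 3*(1*Y))²/Y = (2 + 3*Y)²/Y)
v(-5)*(4/2 - 2/4) = ((2 + 3*(-5))²/(-5))*(4/2 - 2/4) = (-(2 - 15)²/5)*(4*(½) - 2*¼) = (-⅕*(-13)²)*(2 - ½) = -⅕*169*(3/2) = -169/5*3/2 = -507/10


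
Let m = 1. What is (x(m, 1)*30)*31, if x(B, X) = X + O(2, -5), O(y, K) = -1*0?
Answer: 930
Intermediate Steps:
O(y, K) = 0
x(B, X) = X (x(B, X) = X + 0 = X)
(x(m, 1)*30)*31 = (1*30)*31 = 30*31 = 930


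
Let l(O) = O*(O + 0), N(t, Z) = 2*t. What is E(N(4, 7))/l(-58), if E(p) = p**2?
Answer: 16/841 ≈ 0.019025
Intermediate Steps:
l(O) = O**2 (l(O) = O*O = O**2)
E(N(4, 7))/l(-58) = (2*4)**2/((-58)**2) = 8**2/3364 = 64*(1/3364) = 16/841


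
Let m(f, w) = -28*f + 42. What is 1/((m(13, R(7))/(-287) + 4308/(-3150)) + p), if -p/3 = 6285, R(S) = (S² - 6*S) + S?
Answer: -21525/405859163 ≈ -5.3036e-5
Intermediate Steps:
R(S) = S² - 5*S
m(f, w) = 42 - 28*f
p = -18855 (p = -3*6285 = -18855)
1/((m(13, R(7))/(-287) + 4308/(-3150)) + p) = 1/(((42 - 28*13)/(-287) + 4308/(-3150)) - 18855) = 1/(((42 - 364)*(-1/287) + 4308*(-1/3150)) - 18855) = 1/((-322*(-1/287) - 718/525) - 18855) = 1/((46/41 - 718/525) - 18855) = 1/(-5288/21525 - 18855) = 1/(-405859163/21525) = -21525/405859163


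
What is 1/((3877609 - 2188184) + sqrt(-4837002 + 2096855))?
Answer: 1689425/2854159570772 - I*sqrt(2740147)/2854159570772 ≈ 5.9192e-7 - 5.7997e-10*I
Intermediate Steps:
1/((3877609 - 2188184) + sqrt(-4837002 + 2096855)) = 1/(1689425 + sqrt(-2740147)) = 1/(1689425 + I*sqrt(2740147))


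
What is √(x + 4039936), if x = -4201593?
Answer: I*√161657 ≈ 402.07*I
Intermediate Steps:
√(x + 4039936) = √(-4201593 + 4039936) = √(-161657) = I*√161657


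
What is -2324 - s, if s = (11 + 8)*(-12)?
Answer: -2096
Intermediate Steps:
s = -228 (s = 19*(-12) = -228)
-2324 - s = -2324 - 1*(-228) = -2324 + 228 = -2096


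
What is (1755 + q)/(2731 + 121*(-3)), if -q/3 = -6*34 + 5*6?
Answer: 2277/2368 ≈ 0.96157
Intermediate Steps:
q = 522 (q = -3*(-6*34 + 5*6) = -3*(-204 + 30) = -3*(-174) = 522)
(1755 + q)/(2731 + 121*(-3)) = (1755 + 522)/(2731 + 121*(-3)) = 2277/(2731 - 363) = 2277/2368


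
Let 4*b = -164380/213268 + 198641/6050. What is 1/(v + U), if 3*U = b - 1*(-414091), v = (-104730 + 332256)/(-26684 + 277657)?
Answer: 88315441110600/12190525807095424121 ≈ 7.2446e-6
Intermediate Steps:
v = 227526/250973 ≈ 0.90658
b = 940210677/117297400 (b = (-164380/213268 + 198641/6050)/4 = (-164380*1/213268 + 198641*(1/6050))/4 = (-41095/53317 + 198641/6050)/4 = (¼)*(940210677/29324350) = 940210677/117297400 ≈ 8.0156)
U = 48572737874077/351892200 (U = (940210677/117297400 - 1*(-414091))/3 = (940210677/117297400 + 414091)/3 = (⅓)*(48572737874077/117297400) = 48572737874077/351892200 ≈ 1.3803e+5)
1/(v + U) = 1/(227526/250973 + 48572737874077/351892200) = 1/(12190525807095424121/88315441110600) = 88315441110600/12190525807095424121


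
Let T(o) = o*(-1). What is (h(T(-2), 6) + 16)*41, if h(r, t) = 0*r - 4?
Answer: 492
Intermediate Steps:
T(o) = -o
h(r, t) = -4 (h(r, t) = 0 - 4 = -4)
(h(T(-2), 6) + 16)*41 = (-4 + 16)*41 = 12*41 = 492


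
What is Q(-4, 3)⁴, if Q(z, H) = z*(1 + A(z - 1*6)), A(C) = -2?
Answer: 256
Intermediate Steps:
Q(z, H) = -z (Q(z, H) = z*(1 - 2) = z*(-1) = -z)
Q(-4, 3)⁴ = (-1*(-4))⁴ = 4⁴ = 256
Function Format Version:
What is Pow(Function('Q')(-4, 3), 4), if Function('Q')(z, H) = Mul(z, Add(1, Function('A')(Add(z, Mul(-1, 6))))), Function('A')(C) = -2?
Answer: 256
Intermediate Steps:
Function('Q')(z, H) = Mul(-1, z) (Function('Q')(z, H) = Mul(z, Add(1, -2)) = Mul(z, -1) = Mul(-1, z))
Pow(Function('Q')(-4, 3), 4) = Pow(Mul(-1, -4), 4) = Pow(4, 4) = 256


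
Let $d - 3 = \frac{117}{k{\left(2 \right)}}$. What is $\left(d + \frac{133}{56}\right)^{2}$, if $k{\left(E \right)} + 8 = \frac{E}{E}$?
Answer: $\frac{403225}{3136} \approx 128.58$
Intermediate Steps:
$k{\left(E \right)} = -7$ ($k{\left(E \right)} = -8 + \frac{E}{E} = -8 + 1 = -7$)
$d = - \frac{96}{7}$ ($d = 3 + \frac{117}{-7} = 3 + 117 \left(- \frac{1}{7}\right) = 3 - \frac{117}{7} = - \frac{96}{7} \approx -13.714$)
$\left(d + \frac{133}{56}\right)^{2} = \left(- \frac{96}{7} + \frac{133}{56}\right)^{2} = \left(- \frac{96}{7} + 133 \cdot \frac{1}{56}\right)^{2} = \left(- \frac{96}{7} + \frac{19}{8}\right)^{2} = \left(- \frac{635}{56}\right)^{2} = \frac{403225}{3136}$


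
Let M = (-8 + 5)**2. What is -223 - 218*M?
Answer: -2185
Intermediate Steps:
M = 9 (M = (-3)**2 = 9)
-223 - 218*M = -223 - 218*9 = -223 - 1962 = -2185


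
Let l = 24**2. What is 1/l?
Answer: 1/576 ≈ 0.0017361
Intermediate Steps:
l = 576
1/l = 1/576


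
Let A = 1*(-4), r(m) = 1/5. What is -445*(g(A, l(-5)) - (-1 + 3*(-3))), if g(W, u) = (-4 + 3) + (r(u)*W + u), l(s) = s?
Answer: -1424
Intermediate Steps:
r(m) = 1/5
A = -4
g(W, u) = -1 + u + W/5 (g(W, u) = (-4 + 3) + (W/5 + u) = -1 + (u + W/5) = -1 + u + W/5)
-445*(g(A, l(-5)) - (-1 + 3*(-3))) = -445*((-1 - 5 + (1/5)*(-4)) - (-1 + 3*(-3))) = -445*((-1 - 5 - 4/5) - (-1 - 9)) = -445*(-34/5 - 1*(-10)) = -445*(-34/5 + 10) = -445*16/5 = -1424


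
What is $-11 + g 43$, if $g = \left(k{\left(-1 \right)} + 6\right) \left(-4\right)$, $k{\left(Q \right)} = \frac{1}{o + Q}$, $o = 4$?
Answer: $- \frac{3301}{3} \approx -1100.3$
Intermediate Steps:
$k{\left(Q \right)} = \frac{1}{4 + Q}$
$g = - \frac{76}{3}$ ($g = \left(\frac{1}{4 - 1} + 6\right) \left(-4\right) = \left(\frac{1}{3} + 6\right) \left(-4\right) = \frac{19}{3} \left(-4\right) = - \frac{76}{3} \approx -25.333$)
$-11 + g 43 = -11 - \frac{3268}{3} = - \frac{3301}{3}$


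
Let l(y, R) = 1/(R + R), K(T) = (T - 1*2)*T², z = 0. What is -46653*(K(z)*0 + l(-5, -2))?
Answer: 46653/4 ≈ 11663.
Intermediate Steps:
K(T) = T²*(-2 + T) (K(T) = (T - 2)*T² = (-2 + T)*T² = T²*(-2 + T))
l(y, R) = 1/(2*R)
-46653*(K(z)*0 + l(-5, -2)) = -46653*((0²*(-2 + 0))*0 + (½)/(-2)) = -46653*((0*(-2))*0 + (½)*(-½)) = -46653*(0*0 - ¼) = -46653*(0 - ¼) = -46653*(-¼) = 46653/4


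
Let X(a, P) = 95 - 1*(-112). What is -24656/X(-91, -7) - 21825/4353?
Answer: -1620947/13059 ≈ -124.12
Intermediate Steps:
X(a, P) = 207 (X(a, P) = 95 + 112 = 207)
-24656/X(-91, -7) - 21825/4353 = -24656/207 - 21825/4353 = -24656*1/207 - 21825*1/4353 = -1072/9 - 7275/1451 = -1620947/13059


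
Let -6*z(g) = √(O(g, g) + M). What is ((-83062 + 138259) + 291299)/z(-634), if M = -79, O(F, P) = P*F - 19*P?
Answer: -2078976*√413923/413923 ≈ -3231.4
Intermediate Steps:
O(F, P) = -19*P + F*P (O(F, P) = F*P - 19*P = -19*P + F*P)
z(g) = -√(-79 + g*(-19 + g))/6 (z(g) = -√(g*(-19 + g) - 79)/6 = -√(-79 + g*(-19 + g))/6)
((-83062 + 138259) + 291299)/z(-634) = ((-83062 + 138259) + 291299)/((-√(-79 - 634*(-19 - 634))/6)) = (55197 + 291299)/((-√(-79 - 634*(-653))/6)) = 346496/((-√(-79 + 414002)/6)) = 346496/((-√413923/6)) = 346496*(-6*√413923/413923) = -2078976*√413923/413923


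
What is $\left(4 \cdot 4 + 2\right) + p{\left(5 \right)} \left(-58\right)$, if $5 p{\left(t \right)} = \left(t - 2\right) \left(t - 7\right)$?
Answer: $\frac{438}{5} \approx 87.6$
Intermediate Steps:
$p{\left(t \right)} = \frac{\left(-7 + t\right) \left(-2 + t\right)}{5}$ ($p{\left(t \right)} = \frac{\left(t - 2\right) \left(t - 7\right)}{5} = \frac{\left(-2 + t\right) \left(-7 + t\right)}{5} = \frac{\left(-7 + t\right) \left(-2 + t\right)}{5}$)
$\left(4 \cdot 4 + 2\right) + p{\left(5 \right)} \left(-58\right) = \left(4 \cdot 4 + 2\right) + \left(\frac{14}{5} - 9 + \frac{5^{2}}{5}\right) \left(-58\right) = \left(16 + 2\right) + \left(\frac{14}{5} - 9 + \frac{1}{5} \cdot 25\right) \left(-58\right) = 18 + \left(\frac{14}{5} - 9 + 5\right) \left(-58\right) = 18 - - \frac{348}{5} = 18 + \frac{348}{5} = \frac{438}{5}$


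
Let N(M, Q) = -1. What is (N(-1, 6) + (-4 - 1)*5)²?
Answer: 676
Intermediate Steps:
(N(-1, 6) + (-4 - 1)*5)² = (-1 + (-4 - 1)*5)² = (-1 - 5*5)² = (-1 - 25)² = (-26)² = 676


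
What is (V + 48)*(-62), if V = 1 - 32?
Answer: -1054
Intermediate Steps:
V = -31
(V + 48)*(-62) = (-31 + 48)*(-62) = 17*(-62) = -1054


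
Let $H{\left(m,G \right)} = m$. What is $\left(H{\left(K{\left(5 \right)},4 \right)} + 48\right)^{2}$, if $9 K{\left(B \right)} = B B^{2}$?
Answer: $\frac{310249}{81} \approx 3830.2$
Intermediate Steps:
$K{\left(B \right)} = \frac{B^{3}}{9}$ ($K{\left(B \right)} = \frac{B B^{2}}{9} = \frac{B^{3}}{9}$)
$\left(H{\left(K{\left(5 \right)},4 \right)} + 48\right)^{2} = \left(\frac{5^{3}}{9} + 48\right)^{2} = \left(\frac{1}{9} \cdot 125 + 48\right)^{2} = \left(\frac{125}{9} + 48\right)^{2} = \left(\frac{557}{9}\right)^{2} = \frac{310249}{81}$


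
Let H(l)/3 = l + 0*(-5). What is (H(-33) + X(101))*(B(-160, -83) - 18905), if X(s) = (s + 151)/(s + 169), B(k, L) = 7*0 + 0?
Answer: 5561851/3 ≈ 1.8540e+6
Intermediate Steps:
B(k, L) = 0 (B(k, L) = 0 + 0 = 0)
X(s) = (151 + s)/(169 + s)
H(l) = 3*l (H(l) = 3*(l + 0*(-5)) = 3*(l + 0) = 3*l)
(H(-33) + X(101))*(B(-160, -83) - 18905) = (3*(-33) + (151 + 101)/(169 + 101))*(0 - 18905) = (-99 + 252/270)*(-18905) = (-99 + (1/270)*252)*(-18905) = (-99 + 14/15)*(-18905) = -1471/15*(-18905) = 5561851/3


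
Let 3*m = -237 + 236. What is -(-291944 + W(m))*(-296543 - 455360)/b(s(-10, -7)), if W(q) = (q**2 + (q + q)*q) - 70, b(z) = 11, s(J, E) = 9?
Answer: -658697856023/33 ≈ -1.9961e+10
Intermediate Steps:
m = -1/3 (m = (-237 + 236)/3 = (1/3)*(-1) = -1/3 ≈ -0.33333)
W(q) = -70 + 3*q**2 (W(q) = (q**2 + (2*q)*q) - 70 = (q**2 + 2*q**2) - 70 = 3*q**2 - 70 = -70 + 3*q**2)
-(-291944 + W(m))*(-296543 - 455360)/b(s(-10, -7)) = -(-291944 + (-70 + 3*(-1/3)**2))*(-296543 - 455360)/11 = -(-291944 + (-70 + 3*(1/9)))*(-751903)/11 = -(-291944 + (-70 + 1/3))*(-751903)/11 = -(-291944 - 209/3)*(-751903)/11 = -(-876041/3*(-751903))/11 = -658697856023/(3*11) = -1*658697856023/33 = -658697856023/33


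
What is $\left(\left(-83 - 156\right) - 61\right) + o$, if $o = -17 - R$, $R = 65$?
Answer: $-382$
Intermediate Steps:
$o = -82$ ($o = -17 - 65 = -82$)
$\left(\left(-83 - 156\right) - 61\right) + o = \left(\left(-83 - 156\right) - 61\right) - 82 = \left(-239 - 61\right) - 82 = -300 - 82 = -382$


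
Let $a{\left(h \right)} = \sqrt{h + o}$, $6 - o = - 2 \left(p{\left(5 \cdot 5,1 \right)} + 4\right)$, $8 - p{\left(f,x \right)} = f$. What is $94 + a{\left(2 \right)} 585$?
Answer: $94 + 1755 i \sqrt{2} \approx 94.0 + 2481.9 i$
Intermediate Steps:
$p{\left(f,x \right)} = 8 - f$
$o = -20$ ($o = 6 - - 2 \left(\left(8 - 5 \cdot 5\right) + 4\right) = 6 - - 2 \left(\left(8 - 25\right) + 4\right) = 6 - - 2 \left(-17 + 4\right) = 6 - \left(-2\right) \left(-13\right) = 6 - 26 = -20$)
$a{\left(h \right)} = \sqrt{-20 + h}$ ($a{\left(h \right)} = \sqrt{h - 20} = \sqrt{-20 + h}$)
$94 + a{\left(2 \right)} 585 = 94 + \sqrt{-20 + 2} \cdot 585 = 94 + \sqrt{-18} \cdot 585 = 94 + 3 i \sqrt{2} \cdot 585 = 94 + 1755 i \sqrt{2}$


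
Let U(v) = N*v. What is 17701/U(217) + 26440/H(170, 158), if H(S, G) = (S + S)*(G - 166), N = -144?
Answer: -176279/17136 ≈ -10.287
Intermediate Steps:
U(v) = -144*v
H(S, G) = 2*S*(-166 + G) (H(S, G) = (2*S)*(-166 + G) = 2*S*(-166 + G))
17701/U(217) + 26440/H(170, 158) = 17701/((-144*217)) + 26440/((2*170*(-166 + 158))) = 17701/(-31248) + 26440/((2*170*(-8))) = 17701*(-1/31248) + 26440/(-2720) = -571/1008 + 26440*(-1/2720) = -571/1008 - 661/68 = -176279/17136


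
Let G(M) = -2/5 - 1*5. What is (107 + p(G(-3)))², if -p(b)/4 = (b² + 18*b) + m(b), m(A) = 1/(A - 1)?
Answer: 5769465849/40000 ≈ 1.4424e+5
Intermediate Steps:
m(A) = 1/(-1 + A)
G(M) = -27/5 (G(M) = -2*⅕ - 5 = -⅖ - 5 = -27/5)
p(b) = -72*b - 4*b² - 4/(-1 + b) (p(b) = -4*((b² + 18*b) + 1/(-1 + b)) = -4*(b² + 1/(-1 + b) + 18*b) = -72*b - 4*b² - 4/(-1 + b))
(107 + p(G(-3)))² = (107 + 4*(-1 - 27*(-1 - 27/5)*(-18 - 1*(-27/5))/5)/(-1 - 27/5))² = (107 + 4*(-1 - 27/5*(-32/5)*(-18 + 27/5))/(-32/5))² = (107 + 4*(-5/32)*(-1 - 27/5*(-32/5)*(-63/5)))² = (107 + 4*(-5/32)*(-1 - 54432/125))² = (107 + 4*(-5/32)*(-54557/125))² = (107 + 54557/200)² = (75957/200)² = 5769465849/40000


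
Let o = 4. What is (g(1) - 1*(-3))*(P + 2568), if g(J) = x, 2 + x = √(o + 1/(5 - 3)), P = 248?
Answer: 2816 + 4224*√2 ≈ 8789.6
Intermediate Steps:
x = -2 + 3*√2/2 (x = -2 + √(4 + 1/(5 - 3)) = -2 + √(4 + 1/2) = -2 + √(4 + ½) = -2 + √(9/2) = -2 + 3*√2/2 ≈ 0.12132)
g(J) = -2 + 3*√2/2
(g(1) - 1*(-3))*(P + 2568) = ((-2 + 3*√2/2) - 1*(-3))*(248 + 2568) = ((-2 + 3*√2/2) + 3)*2816 = (1 + 3*√2/2)*2816 = 2816 + 4224*√2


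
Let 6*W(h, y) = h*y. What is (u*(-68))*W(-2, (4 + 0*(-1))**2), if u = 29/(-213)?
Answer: -31552/639 ≈ -49.377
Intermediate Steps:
u = -29/213 (u = 29*(-1/213) = -29/213 ≈ -0.13615)
W(h, y) = h*y/6 (W(h, y) = (h*y)/6 = h*y/6)
(u*(-68))*W(-2, (4 + 0*(-1))**2) = (-29/213*(-68))*((1/6)*(-2)*(4 + 0*(-1))**2) = 1972*((1/6)*(-2)*(4 + 0)**2)/213 = 1972*((1/6)*(-2)*4**2)/213 = 1972*((1/6)*(-2)*16)/213 = (1972/213)*(-16/3) = -31552/639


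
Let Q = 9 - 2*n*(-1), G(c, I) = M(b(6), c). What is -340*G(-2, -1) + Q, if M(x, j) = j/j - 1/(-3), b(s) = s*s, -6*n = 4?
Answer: -1337/3 ≈ -445.67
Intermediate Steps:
n = -2/3 (n = -1/6*4 = -2/3 ≈ -0.66667)
b(s) = s**2
M(x, j) = 4/3 (M(x, j) = 1 - 1*(-1/3) = 1 + 1/3 = 4/3)
G(c, I) = 4/3
Q = 23/3 (Q = 9 - (-4)*(-1)/3 = 9 - 2*2/3 = 9 - 4/3 = 23/3 ≈ 7.6667)
-340*G(-2, -1) + Q = -340*4/3 + 23/3 = -1360/3 + 23/3 = -1337/3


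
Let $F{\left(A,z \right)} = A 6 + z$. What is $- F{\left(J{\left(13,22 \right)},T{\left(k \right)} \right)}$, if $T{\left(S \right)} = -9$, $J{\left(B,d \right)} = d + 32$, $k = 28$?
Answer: $-315$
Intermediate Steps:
$J{\left(B,d \right)} = 32 + d$
$F{\left(A,z \right)} = z + 6 A$ ($F{\left(A,z \right)} = 6 A + z = z + 6 A$)
$- F{\left(J{\left(13,22 \right)},T{\left(k \right)} \right)} = - (-9 + 6 \left(32 + 22\right)) = - (-9 + 6 \cdot 54) = - (-9 + 324) = \left(-1\right) 315 = -315$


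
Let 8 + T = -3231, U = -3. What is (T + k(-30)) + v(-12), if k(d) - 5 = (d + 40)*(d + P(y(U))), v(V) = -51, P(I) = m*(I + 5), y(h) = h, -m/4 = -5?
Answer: -3185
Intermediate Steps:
m = 20 (m = -4*(-5) = 20)
T = -3239 (T = -8 - 3231 = -3239)
P(I) = 100 + 20*I (P(I) = 20*(I + 5) = 20*(5 + I) = 100 + 20*I)
k(d) = 5 + (40 + d)² (k(d) = 5 + (d + 40)*(d + (100 + 20*(-3))) = 5 + (40 + d)*(d + (100 - 60)) = 5 + (40 + d)*(d + 40) = 5 + (40 + d)*(40 + d) = 5 + (40 + d)²)
(T + k(-30)) + v(-12) = (-3239 + (1605 + (-30)² + 80*(-30))) - 51 = (-3239 + (1605 + 900 - 2400)) - 51 = (-3239 + 105) - 51 = -3134 - 51 = -3185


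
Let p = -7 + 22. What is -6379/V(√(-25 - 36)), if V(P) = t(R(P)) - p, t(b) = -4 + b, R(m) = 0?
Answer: 6379/19 ≈ 335.74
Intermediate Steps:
p = 15
V(P) = -19 (V(P) = (-4 + 0) - 1*15 = -4 - 15 = -19)
-6379/V(√(-25 - 36)) = -6379/(-19) = -6379*(-1/19) = 6379/19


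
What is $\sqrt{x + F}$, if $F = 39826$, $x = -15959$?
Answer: $\sqrt{23867} \approx 154.49$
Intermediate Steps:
$\sqrt{x + F} = \sqrt{-15959 + 39826} = \sqrt{23867}$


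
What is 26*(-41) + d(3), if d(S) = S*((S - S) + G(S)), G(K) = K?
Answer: -1057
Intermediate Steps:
d(S) = S**2 (d(S) = S*((S - S) + S) = S*(0 + S) = S*S = S**2)
26*(-41) + d(3) = 26*(-41) + 3**2 = -1066 + 9 = -1057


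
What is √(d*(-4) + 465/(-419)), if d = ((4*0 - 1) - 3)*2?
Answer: 43*√2933/419 ≈ 5.5579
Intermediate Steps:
d = -8 (d = ((0 - 1) - 3)*2 = (-1 - 3)*2 = -4*2 = -8)
√(d*(-4) + 465/(-419)) = √(-8*(-4) + 465/(-419)) = √(32 + 465*(-1/419)) = √(32 - 465/419) = √(12943/419) = 43*√2933/419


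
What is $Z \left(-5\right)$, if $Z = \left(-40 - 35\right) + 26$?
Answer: $245$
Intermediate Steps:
$Z = -49$ ($Z = -75 + 26 = -49$)
$Z \left(-5\right) = \left(-49\right) \left(-5\right) = 245$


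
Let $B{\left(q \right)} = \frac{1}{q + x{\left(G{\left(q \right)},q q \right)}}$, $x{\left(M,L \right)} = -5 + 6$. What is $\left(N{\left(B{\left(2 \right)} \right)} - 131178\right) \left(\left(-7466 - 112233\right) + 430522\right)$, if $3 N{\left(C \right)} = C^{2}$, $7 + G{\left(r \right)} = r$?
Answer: $- \frac{1100874455515}{27} \approx -4.0773 \cdot 10^{10}$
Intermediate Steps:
$G{\left(r \right)} = -7 + r$
$x{\left(M,L \right)} = 1$
$B{\left(q \right)} = \frac{1}{1 + q}$ ($B{\left(q \right)} = \frac{1}{q + 1} = \frac{1}{1 + q}$)
$N{\left(C \right)} = \frac{C^{2}}{3}$
$\left(N{\left(B{\left(2 \right)} \right)} - 131178\right) \left(\left(-7466 - 112233\right) + 430522\right) = \left(\frac{\left(\frac{1}{1 + 2}\right)^{2}}{3} - 131178\right) \left(\left(-7466 - 112233\right) + 430522\right) = \left(\frac{\left(\frac{1}{3}\right)^{2}}{3} - 131178\right) \left(-119699 + 430522\right) = \left(\frac{1}{3 \cdot 9} - 131178\right) 310823 = \left(\frac{1}{3} \cdot \frac{1}{9} - 131178\right) 310823 = \left(\frac{1}{27} - 131178\right) 310823 = \left(- \frac{3541805}{27}\right) 310823 = - \frac{1100874455515}{27}$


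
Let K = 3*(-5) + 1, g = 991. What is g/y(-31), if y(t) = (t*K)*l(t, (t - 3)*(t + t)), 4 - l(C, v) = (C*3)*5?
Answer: 991/203546 ≈ 0.0048687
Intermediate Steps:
l(C, v) = 4 - 15*C (l(C, v) = 4 - C*3*5 = 4 - 3*C*5 = 4 - 15*C)
K = -14 (K = -15 + 1 = -14)
y(t) = -14*t*(4 - 15*t) (y(t) = (t*(-14))*(4 - 15*t) = (-14*t)*(4 - 15*t) = -14*t*(4 - 15*t))
g/y(-31) = 991/((14*(-31)*(-4 + 15*(-31)))) = 991/((14*(-31)*(-4 - 465))) = 991/((14*(-31)*(-469))) = 991/203546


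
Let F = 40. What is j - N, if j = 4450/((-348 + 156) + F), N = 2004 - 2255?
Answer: 16851/76 ≈ 221.72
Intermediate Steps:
N = -251
j = -2225/76 (j = 4450/((-348 + 156) + 40) = 4450/(-192 + 40) = 4450/(-152) = 4450*(-1/152) = -2225/76 ≈ -29.276)
j - N = -2225/76 - 1*(-251) = -2225/76 + 251 = 16851/76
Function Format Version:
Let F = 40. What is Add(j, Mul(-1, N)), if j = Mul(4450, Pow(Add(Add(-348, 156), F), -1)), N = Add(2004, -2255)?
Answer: Rational(16851, 76) ≈ 221.72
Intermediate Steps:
N = -251
j = Rational(-2225, 76) (j = Mul(4450, Pow(Add(Add(-348, 156), 40), -1)) = Mul(4450, Pow(Add(-192, 40), -1)) = Mul(4450, Pow(-152, -1)) = Mul(4450, Rational(-1, 152)) = Rational(-2225, 76) ≈ -29.276)
Add(j, Mul(-1, N)) = Add(Rational(-2225, 76), Mul(-1, -251)) = Add(Rational(-2225, 76), 251) = Rational(16851, 76)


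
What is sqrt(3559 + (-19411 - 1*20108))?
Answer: 2*I*sqrt(8990) ≈ 189.63*I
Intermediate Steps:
sqrt(3559 + (-19411 - 1*20108)) = sqrt(3559 + (-19411 - 20108)) = sqrt(3559 - 39519) = sqrt(-35960) = 2*I*sqrt(8990)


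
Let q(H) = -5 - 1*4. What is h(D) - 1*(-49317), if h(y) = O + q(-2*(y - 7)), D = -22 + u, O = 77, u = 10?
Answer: 49385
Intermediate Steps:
q(H) = -9 (q(H) = -5 - 4 = -9)
D = -12 (D = -22 + 10 = -12)
h(y) = 68 (h(y) = 77 - 9 = 68)
h(D) - 1*(-49317) = 68 - 1*(-49317) = 68 + 49317 = 49385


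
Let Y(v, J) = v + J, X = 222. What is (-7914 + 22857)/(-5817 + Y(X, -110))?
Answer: -14943/5705 ≈ -2.6193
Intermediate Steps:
Y(v, J) = J + v
(-7914 + 22857)/(-5817 + Y(X, -110)) = (-7914 + 22857)/(-5817 + (-110 + 222)) = 14943/(-5817 + 112) = 14943/(-5705) = 14943*(-1/5705) = -14943/5705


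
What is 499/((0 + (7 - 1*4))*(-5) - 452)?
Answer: -499/467 ≈ -1.0685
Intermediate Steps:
499/((0 + (7 - 1*4))*(-5) - 452) = 499/((0 + (7 - 4))*(-5) - 452) = 499/((0 + 3)*(-5) - 452) = 499/(3*(-5) - 452) = 499/(-15 - 452) = 499/(-467) = 499*(-1/467) = -499/467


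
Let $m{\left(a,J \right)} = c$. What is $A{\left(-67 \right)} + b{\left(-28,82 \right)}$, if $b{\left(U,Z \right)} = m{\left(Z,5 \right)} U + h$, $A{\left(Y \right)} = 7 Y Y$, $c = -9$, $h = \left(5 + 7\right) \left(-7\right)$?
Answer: $31591$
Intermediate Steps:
$h = -84$ ($h = 12 \left(-7\right) = -84$)
$A{\left(Y \right)} = 7 Y^{2}$
$m{\left(a,J \right)} = -9$
$b{\left(U,Z \right)} = -84 - 9 U$ ($b{\left(U,Z \right)} = - 9 U - 84 = -84 - 9 U$)
$A{\left(-67 \right)} + b{\left(-28,82 \right)} = 7 \left(-67\right)^{2} - -168 = 7 \cdot 4489 + \left(-84 + 252\right) = 31423 + 168 = 31591$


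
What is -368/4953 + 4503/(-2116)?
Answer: -23082047/10480548 ≈ -2.2024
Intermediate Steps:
-368/4953 + 4503/(-2116) = -368*1/4953 + 4503*(-1/2116) = -368/4953 - 4503/2116 = -23082047/10480548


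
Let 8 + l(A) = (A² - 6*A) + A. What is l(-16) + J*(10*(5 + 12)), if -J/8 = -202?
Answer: 275048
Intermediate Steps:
J = 1616 (J = -8*(-202) = 1616)
l(A) = -8 + A² - 5*A (l(A) = -8 + ((A² - 6*A) + A) = -8 + (A² - 5*A) = -8 + A² - 5*A)
l(-16) + J*(10*(5 + 12)) = (-8 + (-16)² - 5*(-16)) + 1616*(10*(5 + 12)) = (-8 + 256 + 80) + 1616*(10*17) = 328 + 1616*170 = 328 + 274720 = 275048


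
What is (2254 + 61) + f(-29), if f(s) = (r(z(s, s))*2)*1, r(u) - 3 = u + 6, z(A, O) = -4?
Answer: 2325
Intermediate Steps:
r(u) = 9 + u (r(u) = 3 + (u + 6) = 3 + (6 + u) = 9 + u)
f(s) = 10 (f(s) = ((9 - 4)*2)*1 = (5*2)*1 = 10*1 = 10)
(2254 + 61) + f(-29) = (2254 + 61) + 10 = 2315 + 10 = 2325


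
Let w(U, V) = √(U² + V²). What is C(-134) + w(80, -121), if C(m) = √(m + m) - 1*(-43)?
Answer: 43 + √21041 + 2*I*√67 ≈ 188.06 + 16.371*I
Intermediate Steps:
C(m) = 43 + √2*√m (C(m) = √(2*m) + 43 = √2*√m + 43 = 43 + √2*√m)
C(-134) + w(80, -121) = (43 + √2*√(-134)) + √(80² + (-121)²) = (43 + √2*(I*√134)) + √(6400 + 14641) = (43 + 2*I*√67) + √21041 = 43 + √21041 + 2*I*√67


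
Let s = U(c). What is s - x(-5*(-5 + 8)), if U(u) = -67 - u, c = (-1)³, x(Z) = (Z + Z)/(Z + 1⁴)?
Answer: -477/7 ≈ -68.143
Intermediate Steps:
x(Z) = 2*Z/(1 + Z) (x(Z) = (2*Z)/(Z + 1) = (2*Z)/(1 + Z) = 2*Z/(1 + Z))
c = -1
s = -66 (s = -67 - 1*(-1) = -67 + 1 = -66)
s - x(-5*(-5 + 8)) = -66 - 2*(-5*(-5 + 8))/(1 - 5*(-5 + 8)) = -66 - 2*(-5*3)/(1 - 5*3) = -66 - 2*(-15)/(1 - 15) = -66 - 2*(-15)/(-14) = -66 - 2*(-15)*(-1)/14 = -66 - 1*15/7 = -66 - 15/7 = -477/7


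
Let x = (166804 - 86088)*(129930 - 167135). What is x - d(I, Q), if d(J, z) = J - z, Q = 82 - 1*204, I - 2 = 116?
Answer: -3003039020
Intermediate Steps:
I = 118 (I = 2 + 116 = 118)
x = -3003038780 (x = 80716*(-37205) = -3003038780)
Q = -122 (Q = 82 - 204 = -122)
x - d(I, Q) = -3003038780 - (118 - 1*(-122)) = -3003038780 - (118 + 122) = -3003038780 - 1*240 = -3003038780 - 240 = -3003039020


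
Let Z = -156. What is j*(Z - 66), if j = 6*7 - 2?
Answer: -8880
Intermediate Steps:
j = 40 (j = 42 - 2 = 40)
j*(Z - 66) = 40*(-156 - 66) = 40*(-222) = -8880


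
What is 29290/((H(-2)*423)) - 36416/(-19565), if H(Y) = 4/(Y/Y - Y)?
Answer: 296798737/5517330 ≈ 53.794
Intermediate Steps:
H(Y) = 4/(1 - Y)
29290/((H(-2)*423)) - 36416/(-19565) = 29290/((-4/(-1 - 2)*423)) - 36416/(-19565) = 29290/((-4/(-3)*423)) - 36416*(-1/19565) = 29290/((-4*(-1/3)*423)) + 36416/19565 = 29290/(((4/3)*423)) + 36416/19565 = 29290/564 + 36416/19565 = 29290*(1/564) + 36416/19565 = 14645/282 + 36416/19565 = 296798737/5517330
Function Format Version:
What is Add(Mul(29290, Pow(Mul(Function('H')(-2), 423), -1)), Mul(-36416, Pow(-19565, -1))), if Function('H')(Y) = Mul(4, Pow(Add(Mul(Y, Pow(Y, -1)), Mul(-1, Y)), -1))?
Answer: Rational(296798737, 5517330) ≈ 53.794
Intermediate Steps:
Function('H')(Y) = Mul(4, Pow(Add(1, Mul(-1, Y)), -1))
Add(Mul(29290, Pow(Mul(Function('H')(-2), 423), -1)), Mul(-36416, Pow(-19565, -1))) = Add(Mul(29290, Pow(Mul(Mul(-4, Pow(Add(-1, -2), -1)), 423), -1)), Mul(-36416, Pow(-19565, -1))) = Add(Mul(29290, Pow(Mul(Mul(-4, Pow(-3, -1)), 423), -1)), Mul(-36416, Rational(-1, 19565))) = Add(Mul(29290, Pow(Mul(Mul(-4, Rational(-1, 3)), 423), -1)), Rational(36416, 19565)) = Add(Mul(29290, Pow(Mul(Rational(4, 3), 423), -1)), Rational(36416, 19565)) = Add(Mul(29290, Pow(564, -1)), Rational(36416, 19565)) = Add(Mul(29290, Rational(1, 564)), Rational(36416, 19565)) = Add(Rational(14645, 282), Rational(36416, 19565)) = Rational(296798737, 5517330)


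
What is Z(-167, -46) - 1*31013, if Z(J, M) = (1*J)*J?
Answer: -3124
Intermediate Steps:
Z(J, M) = J² (Z(J, M) = J*J = J²)
Z(-167, -46) - 1*31013 = (-167)² - 1*31013 = 27889 - 31013 = -3124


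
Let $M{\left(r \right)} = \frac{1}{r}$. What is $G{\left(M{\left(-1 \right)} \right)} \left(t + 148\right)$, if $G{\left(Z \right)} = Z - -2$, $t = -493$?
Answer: $-345$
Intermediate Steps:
$G{\left(Z \right)} = 2 + Z$ ($G{\left(Z \right)} = Z + 2 = 2 + Z$)
$G{\left(M{\left(-1 \right)} \right)} \left(t + 148\right) = \left(2 + \frac{1}{-1}\right) \left(-493 + 148\right) = \left(2 - 1\right) \left(-345\right) = 1 \left(-345\right) = -345$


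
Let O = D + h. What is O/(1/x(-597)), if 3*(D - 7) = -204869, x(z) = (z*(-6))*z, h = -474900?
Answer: 1161571146264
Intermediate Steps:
x(z) = -6*z² (x(z) = (-6*z)*z = -6*z²)
D = -204848/3 (D = 7 + (⅓)*(-204869) = 7 - 204869/3 = -204848/3 ≈ -68283.)
O = -1629548/3 (O = -204848/3 - 474900 = -1629548/3 ≈ -5.4318e+5)
O/(1/x(-597)) = -1629548*(-6*(-597)²)/3 = -1629548*(-6*356409)/3 = -1629548/(3*(1/(-2138454))) = -1629548/(3*(-1/2138454)) = -1629548/3*(-2138454) = 1161571146264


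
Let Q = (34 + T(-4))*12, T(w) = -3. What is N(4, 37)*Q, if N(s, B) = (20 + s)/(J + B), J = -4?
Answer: 2976/11 ≈ 270.55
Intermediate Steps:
N(s, B) = (20 + s)/(-4 + B)
Q = 372 (Q = (34 - 3)*12 = 31*12 = 372)
N(4, 37)*Q = ((20 + 4)/(-4 + 37))*372 = (24/33)*372 = ((1/33)*24)*372 = (8/11)*372 = 2976/11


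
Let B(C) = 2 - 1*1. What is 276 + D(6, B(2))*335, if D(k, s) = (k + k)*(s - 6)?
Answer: -19824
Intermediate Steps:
B(C) = 1 (B(C) = 2 - 1 = 1)
D(k, s) = 2*k*(-6 + s) (D(k, s) = (2*k)*(-6 + s) = 2*k*(-6 + s))
276 + D(6, B(2))*335 = 276 + (2*6*(-6 + 1))*335 = 276 + (2*6*(-5))*335 = 276 - 60*335 = 276 - 20100 = -19824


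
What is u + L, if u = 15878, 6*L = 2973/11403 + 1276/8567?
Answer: 3102241133729/195379002 ≈ 15878.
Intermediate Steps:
L = 13339973/195379002 (L = (2973/11403 + 1276/8567)/6 = (2973*(1/11403) + 1276*(1/8567))/6 = (991/3801 + 1276/8567)/6 = (⅙)*(13339973/32563167) = 13339973/195379002 ≈ 0.068277)
u + L = 15878 + 13339973/195379002 = 3102241133729/195379002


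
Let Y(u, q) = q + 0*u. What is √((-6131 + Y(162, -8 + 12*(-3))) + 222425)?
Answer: 25*√346 ≈ 465.03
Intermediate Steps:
Y(u, q) = q (Y(u, q) = q + 0 = q)
√((-6131 + Y(162, -8 + 12*(-3))) + 222425) = √((-6131 + (-8 + 12*(-3))) + 222425) = √((-6131 + (-8 - 36)) + 222425) = √((-6131 - 44) + 222425) = √(-6175 + 222425) = √216250 = 25*√346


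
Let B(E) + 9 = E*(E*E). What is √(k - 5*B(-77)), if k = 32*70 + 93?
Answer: √2285043 ≈ 1511.6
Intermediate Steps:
B(E) = -9 + E³ (B(E) = -9 + E*(E*E) = -9 + E*E² = -9 + E³)
k = 2333 (k = 2240 + 93 = 2333)
√(k - 5*B(-77)) = √(2333 - 5*(-9 + (-77)³)) = √(2333 - 5*(-9 - 456533)) = √(2333 - 5*(-456542)) = √(2333 + 2282710) = √2285043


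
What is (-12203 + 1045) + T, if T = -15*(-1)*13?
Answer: -10963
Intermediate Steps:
T = 195 (T = 15*13 = 195)
(-12203 + 1045) + T = (-12203 + 1045) + 195 = -11158 + 195 = -10963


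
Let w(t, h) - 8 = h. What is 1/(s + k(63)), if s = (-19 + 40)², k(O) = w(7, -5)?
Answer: 1/444 ≈ 0.0022523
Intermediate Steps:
w(t, h) = 8 + h
k(O) = 3 (k(O) = 8 - 5 = 3)
s = 441 (s = 21² = 441)
1/(s + k(63)) = 1/(441 + 3) = 1/444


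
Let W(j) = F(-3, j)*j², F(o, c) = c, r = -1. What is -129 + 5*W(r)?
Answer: -134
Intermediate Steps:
W(j) = j³ (W(j) = j*j² = j³)
-129 + 5*W(r) = -129 + 5*(-1)³ = -129 + 5*(-1) = -129 - 5 = -134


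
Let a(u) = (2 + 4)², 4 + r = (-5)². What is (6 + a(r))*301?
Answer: 12642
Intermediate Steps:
r = 21 (r = -4 + (-5)² = -4 + 25 = 21)
a(u) = 36 (a(u) = 6² = 36)
(6 + a(r))*301 = (6 + 36)*301 = 42*301 = 12642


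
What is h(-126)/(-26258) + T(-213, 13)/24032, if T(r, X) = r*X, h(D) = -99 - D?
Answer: -36678633/315516128 ≈ -0.11625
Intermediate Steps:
T(r, X) = X*r
h(-126)/(-26258) + T(-213, 13)/24032 = (-99 - 1*(-126))/(-26258) + (13*(-213))/24032 = (-99 + 126)*(-1/26258) - 2769*1/24032 = 27*(-1/26258) - 2769/24032 = -27/26258 - 2769/24032 = -36678633/315516128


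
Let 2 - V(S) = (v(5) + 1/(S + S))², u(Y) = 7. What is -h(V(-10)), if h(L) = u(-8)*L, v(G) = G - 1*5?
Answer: -5593/400 ≈ -13.982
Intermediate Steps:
v(G) = -5 + G (v(G) = G - 5 = -5 + G)
V(S) = 2 - 1/(4*S²) (V(S) = 2 - ((-5 + 5) + 1/(S + S))² = 2 - (0 + 1/(2*S))² = 2 - (1/(2*S))² = 2 - 1/(4*S²))
h(L) = 7*L
-h(V(-10)) = -7*(2 - ¼/(-10)²) = -7*(2 - ¼*1/100) = -7*(2 - 1/400) = -7*799/400 = -1*5593/400 = -5593/400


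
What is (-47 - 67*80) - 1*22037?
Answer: -27444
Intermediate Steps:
(-47 - 67*80) - 1*22037 = (-47 - 5360) - 22037 = -5407 - 22037 = -27444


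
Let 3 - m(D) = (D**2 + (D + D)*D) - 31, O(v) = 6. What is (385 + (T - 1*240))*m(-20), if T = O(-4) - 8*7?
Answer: -110770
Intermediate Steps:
T = -50 (T = 6 - 8*7 = 6 - 56 = -50)
m(D) = 34 - 3*D**2 (m(D) = 3 - ((D**2 + (D + D)*D) - 31) = 3 - ((D**2 + (2*D)*D) - 31) = 3 - ((D**2 + 2*D**2) - 31) = 3 - (3*D**2 - 31) = 3 - (-31 + 3*D**2) = 3 + (31 - 3*D**2) = 34 - 3*D**2)
(385 + (T - 1*240))*m(-20) = (385 + (-50 - 1*240))*(34 - 3*(-20)**2) = (385 + (-50 - 240))*(34 - 3*400) = (385 - 290)*(34 - 1200) = 95*(-1166) = -110770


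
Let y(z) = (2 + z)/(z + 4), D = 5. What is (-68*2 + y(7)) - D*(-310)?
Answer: 15563/11 ≈ 1414.8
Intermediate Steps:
y(z) = (2 + z)/(4 + z)
(-68*2 + y(7)) - D*(-310) = (-68*2 + (2 + 7)/(4 + 7)) - 5*(-310) = (-136 + 9/11) - 1*(-1550) = (-136 + (1/11)*9) + 1550 = (-136 + 9/11) + 1550 = -1487/11 + 1550 = 15563/11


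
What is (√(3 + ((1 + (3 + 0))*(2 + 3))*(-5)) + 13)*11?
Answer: 143 + 11*I*√97 ≈ 143.0 + 108.34*I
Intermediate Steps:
(√(3 + ((1 + (3 + 0))*(2 + 3))*(-5)) + 13)*11 = (√(3 + ((1 + 3)*5)*(-5)) + 13)*11 = (√(3 + (4*5)*(-5)) + 13)*11 = (√(3 + 20*(-5)) + 13)*11 = (√(3 - 100) + 13)*11 = (√(-97) + 13)*11 = (I*√97 + 13)*11 = (13 + I*√97)*11 = 143 + 11*I*√97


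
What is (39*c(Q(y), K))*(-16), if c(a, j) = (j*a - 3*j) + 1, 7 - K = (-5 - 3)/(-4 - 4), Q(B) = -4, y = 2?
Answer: 25584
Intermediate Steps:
K = 6 (K = 7 - (-5 - 3)/(-4 - 4) = 7 - (-8)/(-8) = 7 - (-8)*(-1)/8 = 7 - 1*1 = 7 - 1 = 6)
c(a, j) = 1 - 3*j + a*j (c(a, j) = (a*j - 3*j) + 1 = (-3*j + a*j) + 1 = 1 - 3*j + a*j)
(39*c(Q(y), K))*(-16) = (39*(1 - 3*6 - 4*6))*(-16) = (39*(1 - 18 - 24))*(-16) = (39*(-41))*(-16) = -1599*(-16) = 25584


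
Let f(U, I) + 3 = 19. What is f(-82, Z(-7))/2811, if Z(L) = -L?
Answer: 16/2811 ≈ 0.0056919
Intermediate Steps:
f(U, I) = 16 (f(U, I) = -3 + 19 = 16)
f(-82, Z(-7))/2811 = 16/2811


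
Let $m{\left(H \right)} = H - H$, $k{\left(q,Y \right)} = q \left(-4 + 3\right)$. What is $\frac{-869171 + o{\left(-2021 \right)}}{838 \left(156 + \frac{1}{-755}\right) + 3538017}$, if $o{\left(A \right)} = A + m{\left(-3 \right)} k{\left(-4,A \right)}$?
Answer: $- \frac{657749960}{2769901637} \approx -0.23746$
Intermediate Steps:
$k{\left(q,Y \right)} = - q$ ($k{\left(q,Y \right)} = q \left(-1\right) = - q$)
$m{\left(H \right)} = 0$
$o{\left(A \right)} = A$ ($o{\left(A \right)} = A + 0 \left(\left(-1\right) \left(-4\right)\right) = A + 0 \cdot 4 = A + 0 = A$)
$\frac{-869171 + o{\left(-2021 \right)}}{838 \left(156 + \frac{1}{-755}\right) + 3538017} = \frac{-869171 - 2021}{838 \left(156 + \frac{1}{-755}\right) + 3538017} = - \frac{871192}{838 \left(156 - \frac{1}{755}\right) + 3538017} = - \frac{871192}{838 \cdot \frac{117779}{755} + 3538017} = - \frac{871192}{\frac{98698802}{755} + 3538017} = - \frac{871192}{\frac{2769901637}{755}} = \left(-871192\right) \frac{755}{2769901637} = - \frac{657749960}{2769901637}$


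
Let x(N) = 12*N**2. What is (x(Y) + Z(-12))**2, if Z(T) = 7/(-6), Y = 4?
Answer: 1311025/36 ≈ 36417.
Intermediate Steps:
Z(T) = -7/6 (Z(T) = 7*(-1/6) = -7/6)
(x(Y) + Z(-12))**2 = (12*4**2 - 7/6)**2 = (12*16 - 7/6)**2 = (192 - 7/6)**2 = (1145/6)**2 = 1311025/36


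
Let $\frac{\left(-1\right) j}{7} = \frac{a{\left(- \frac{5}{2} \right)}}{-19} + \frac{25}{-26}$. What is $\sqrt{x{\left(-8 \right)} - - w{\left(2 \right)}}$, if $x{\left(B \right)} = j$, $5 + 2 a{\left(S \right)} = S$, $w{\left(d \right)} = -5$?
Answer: $\frac{\sqrt{85215}}{494} \approx 0.59092$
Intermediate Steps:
$a{\left(S \right)} = - \frac{5}{2} + \frac{S}{2}$
$j = \frac{5285}{988}$ ($j = - 7 \left(\frac{- \frac{5}{2} + \frac{\left(-5\right) \frac{1}{2}}{2}}{-19} + \frac{25}{-26}\right) = - 7 \left(\left(- \frac{5}{2} + \frac{\left(-5\right) \frac{1}{2}}{2}\right) \left(- \frac{1}{19}\right) + 25 \left(- \frac{1}{26}\right)\right) = - 7 \left(\left(- \frac{5}{2} + \frac{1}{2} \left(- \frac{5}{2}\right)\right) \left(- \frac{1}{19}\right) - \frac{25}{26}\right) = - 7 \left(\left(- \frac{5}{2} - \frac{5}{4}\right) \left(- \frac{1}{19}\right) - \frac{25}{26}\right) = - 7 \left(\left(- \frac{15}{4}\right) \left(- \frac{1}{19}\right) - \frac{25}{26}\right) = - 7 \left(\frac{15}{76} - \frac{25}{26}\right) = \left(-7\right) \left(- \frac{755}{988}\right) = \frac{5285}{988} \approx 5.3492$)
$x{\left(B \right)} = \frac{5285}{988}$
$\sqrt{x{\left(-8 \right)} - - w{\left(2 \right)}} = \sqrt{\frac{5285}{988} - 5} = \sqrt{\frac{345}{988}} = \frac{\sqrt{85215}}{494}$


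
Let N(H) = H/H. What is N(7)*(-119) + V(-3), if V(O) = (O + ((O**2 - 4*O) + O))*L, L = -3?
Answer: -164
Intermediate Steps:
V(O) = -3*O**2 + 6*O (V(O) = (O + ((O**2 - 4*O) + O))*(-3) = (O + (O**2 - 3*O))*(-3) = (O**2 - 2*O)*(-3) = -3*O**2 + 6*O)
N(H) = 1
N(7)*(-119) + V(-3) = 1*(-119) + 3*(-3)*(2 - 1*(-3)) = -119 + 3*(-3)*(2 + 3) = -119 + 3*(-3)*5 = -119 - 45 = -164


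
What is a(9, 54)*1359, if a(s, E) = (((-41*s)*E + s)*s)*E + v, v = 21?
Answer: -13154632119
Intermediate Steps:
a(s, E) = 21 + E*s*(s - 41*E*s) (a(s, E) = (((-41*s)*E + s)*s)*E + 21 = ((-41*E*s + s)*s)*E + 21 = ((s - 41*E*s)*s)*E + 21 = (s*(s - 41*E*s))*E + 21 = E*s*(s - 41*E*s) + 21 = 21 + E*s*(s - 41*E*s))
a(9, 54)*1359 = (21 + 54*9² - 41*54²*9²)*1359 = (21 + 54*81 - 41*2916*81)*1359 = (21 + 4374 - 9684036)*1359 = -9679641*1359 = -13154632119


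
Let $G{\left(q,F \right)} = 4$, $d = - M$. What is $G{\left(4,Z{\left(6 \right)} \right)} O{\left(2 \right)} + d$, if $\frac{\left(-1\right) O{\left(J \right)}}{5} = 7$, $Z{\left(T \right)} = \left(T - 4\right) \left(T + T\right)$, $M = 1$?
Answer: $-141$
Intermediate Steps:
$Z{\left(T \right)} = 2 T \left(-4 + T\right)$ ($Z{\left(T \right)} = \left(-4 + T\right) 2 T = 2 T \left(-4 + T\right)$)
$O{\left(J \right)} = -35$ ($O{\left(J \right)} = \left(-5\right) 7 = -35$)
$d = -1$ ($d = \left(-1\right) 1 = -1$)
$G{\left(4,Z{\left(6 \right)} \right)} O{\left(2 \right)} + d = 4 \left(-35\right) - 1 = -140 - 1 = -141$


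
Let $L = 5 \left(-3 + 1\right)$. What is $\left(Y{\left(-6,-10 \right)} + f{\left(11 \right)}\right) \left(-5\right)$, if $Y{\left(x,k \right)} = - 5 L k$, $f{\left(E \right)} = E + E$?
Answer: $2390$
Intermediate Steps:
$f{\left(E \right)} = 2 E$
$L = -10$ ($L = 5 \left(-2\right) = -10$)
$Y{\left(x,k \right)} = 50 k$ ($Y{\left(x,k \right)} = \left(-5\right) \left(-10\right) k = 50 k$)
$\left(Y{\left(-6,-10 \right)} + f{\left(11 \right)}\right) \left(-5\right) = \left(50 \left(-10\right) + 2 \cdot 11\right) \left(-5\right) = \left(-500 + 22\right) \left(-5\right) = \left(-478\right) \left(-5\right) = 2390$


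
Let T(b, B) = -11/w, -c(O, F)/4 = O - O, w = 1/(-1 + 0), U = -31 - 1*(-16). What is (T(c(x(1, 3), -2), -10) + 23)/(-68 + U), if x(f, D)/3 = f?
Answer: -34/83 ≈ -0.40964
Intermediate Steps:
x(f, D) = 3*f
U = -15 (U = -31 + 16 = -15)
w = -1 (w = 1/(-1) = -1)
c(O, F) = 0 (c(O, F) = -4*(O - O) = -4*0 = 0)
T(b, B) = 11 (T(b, B) = -11/(-1) = -11*(-1) = 11)
(T(c(x(1, 3), -2), -10) + 23)/(-68 + U) = (11 + 23)/(-68 - 15) = 34/(-83) = 34*(-1/83) = -34/83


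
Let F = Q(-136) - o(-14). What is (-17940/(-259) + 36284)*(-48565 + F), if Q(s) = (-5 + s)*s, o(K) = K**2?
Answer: -278557449160/259 ≈ -1.0755e+9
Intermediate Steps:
Q(s) = s*(-5 + s)
F = 18980 (F = -136*(-5 - 136) - 1*(-14)**2 = -136*(-141) - 1*196 = 19176 - 196 = 18980)
(-17940/(-259) + 36284)*(-48565 + F) = (-17940/(-259) + 36284)*(-48565 + 18980) = (-17940*(-1/259) + 36284)*(-29585) = (17940/259 + 36284)*(-29585) = (9415496/259)*(-29585) = -278557449160/259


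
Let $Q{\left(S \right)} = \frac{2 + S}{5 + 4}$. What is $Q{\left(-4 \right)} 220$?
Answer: $- \frac{440}{9} \approx -48.889$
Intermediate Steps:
$Q{\left(S \right)} = \frac{2}{9} + \frac{S}{9}$ ($Q{\left(S \right)} = \frac{2 + S}{9} = \left(2 + S\right) \frac{1}{9} = \frac{2}{9} + \frac{S}{9}$)
$Q{\left(-4 \right)} 220 = \left(\frac{2}{9} + \frac{1}{9} \left(-4\right)\right) 220 = \left(\frac{2}{9} - \frac{4}{9}\right) 220 = \left(- \frac{2}{9}\right) 220 = - \frac{440}{9}$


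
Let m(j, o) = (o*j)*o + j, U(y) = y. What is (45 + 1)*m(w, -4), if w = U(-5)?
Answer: -3910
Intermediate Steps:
w = -5
m(j, o) = j + j*o² (m(j, o) = (j*o)*o + j = j*o² + j = j + j*o²)
(45 + 1)*m(w, -4) = (45 + 1)*(-5*(1 + (-4)²)) = 46*(-5*(1 + 16)) = 46*(-5*17) = 46*(-85) = -3910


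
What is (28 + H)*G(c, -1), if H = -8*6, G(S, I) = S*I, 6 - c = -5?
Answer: 220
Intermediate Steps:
c = 11 (c = 6 - 1*(-5) = 6 + 5 = 11)
G(S, I) = I*S
H = -48
(28 + H)*G(c, -1) = (28 - 48)*(-1*11) = -20*(-11) = 220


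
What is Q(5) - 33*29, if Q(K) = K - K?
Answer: -957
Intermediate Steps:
Q(K) = 0
Q(5) - 33*29 = 0 - 33*29 = 0 - 957 = -957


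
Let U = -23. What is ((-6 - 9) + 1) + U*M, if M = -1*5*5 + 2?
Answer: 515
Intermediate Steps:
M = -23 (M = -5*5 + 2 = -25 + 2 = -23)
((-6 - 9) + 1) + U*M = ((-6 - 9) + 1) - 23*(-23) = (-15 + 1) + 529 = -14 + 529 = 515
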